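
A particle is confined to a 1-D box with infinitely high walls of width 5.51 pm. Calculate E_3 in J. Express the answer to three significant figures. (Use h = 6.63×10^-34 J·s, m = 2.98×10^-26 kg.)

For an infinite well E_n = n²h²/(8mL²), so E_1 = h²/(8mL²) = (6.63×10^-34)²/(8·2.98×10^-26·(5.51×10^-12 m)²) = 6.073×10^-20 J.
Then E_3 = 3²·E_1 = 9·6.073×10^-20 J = 5.47×10^-19 J.

E_3 = 5.47×10^-19 J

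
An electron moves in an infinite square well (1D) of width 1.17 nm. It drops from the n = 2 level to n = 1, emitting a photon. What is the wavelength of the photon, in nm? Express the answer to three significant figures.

λ = 1.50×10^3 nm

E_1 = h²/(8m_eL²) = 4.401×10^-20 J, so ΔE = (2² − 1²)E_1 = 1.320×10^-19 J.
λ = hc/ΔE = (6.626×10^-34·2.998×10^8)/1.320×10^-19 = 1.50×10^-6 m = 1.50×10^3 nm.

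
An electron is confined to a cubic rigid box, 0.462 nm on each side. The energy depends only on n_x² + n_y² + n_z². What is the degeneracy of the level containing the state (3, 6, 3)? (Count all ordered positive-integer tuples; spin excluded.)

degeneracy = 12

The level has n_x² + n_y² + n_z² = 54. The ordered positive-integer solutions are (1, 2, 7), (1, 7, 2), (2, 1, 7), (2, 5, 5), (2, 7, 1), (3, 3, 6), (3, 6, 3), (5, 2, 5), (5, 5, 2), (6, 3, 3), (7, 1, 2), (7, 2, 1).
That gives 12 states.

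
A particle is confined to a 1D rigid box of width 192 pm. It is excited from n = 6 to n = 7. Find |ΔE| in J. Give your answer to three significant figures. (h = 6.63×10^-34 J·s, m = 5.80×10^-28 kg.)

E_1 = h²/(8mL²) = 2.570×10^-21 J.
|ΔE| = |6² − 7²|·E_1 = 13·2.570×10^-21 J = 3.34×10^-20 J.

|ΔE| = 3.34×10^-20 J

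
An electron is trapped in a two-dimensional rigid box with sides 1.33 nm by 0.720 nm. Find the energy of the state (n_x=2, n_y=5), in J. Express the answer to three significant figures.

For a 2D rectangular well E = (h²/8m_e)·Σ n_i²/L_i² = (6.626×10^-34)²/(8·9.109×10^-31) · [2²/(1.33 nm)² + 5²/(0.720 nm)²].
Evaluating gives E = 3.04×10^-18 J.

E = 3.04×10^-18 J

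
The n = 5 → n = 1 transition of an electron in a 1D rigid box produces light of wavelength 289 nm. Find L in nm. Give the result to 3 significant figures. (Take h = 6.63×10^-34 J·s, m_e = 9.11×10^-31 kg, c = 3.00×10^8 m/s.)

The photon carries ΔE = hc/λ = 6.63×10^-34·3.00×10^8/2.89×10^-7 m = 6.882×10^-19 J.
Since ΔE = (5² − 1²)E_1, E_1 = 2.868×10^-20 J, and L = h/√(8m_eE_1) = 1.45×10^-9 m = 1.45 nm.

L = 1.45 nm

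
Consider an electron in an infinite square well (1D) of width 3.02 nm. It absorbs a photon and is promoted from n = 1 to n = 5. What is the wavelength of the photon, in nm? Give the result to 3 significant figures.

E_1 = h²/(8m_eL²) = 6.606×10^-21 J, so ΔE = (5² − 1²)E_1 = 1.585×10^-19 J.
λ = hc/ΔE = (6.626×10^-34·2.998×10^8)/1.585×10^-19 = 1.25×10^-6 m = 1.25×10^3 nm.

λ = 1.25×10^3 nm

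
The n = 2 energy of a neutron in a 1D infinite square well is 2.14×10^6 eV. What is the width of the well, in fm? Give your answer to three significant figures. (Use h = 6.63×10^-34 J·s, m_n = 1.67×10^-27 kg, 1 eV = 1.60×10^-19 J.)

From E_n = n²h²/(8m_nL²), L = n·h/√(8m_nE_n).
E_2 = 2.14×10^6 eV = 3.424×10^-13 J, so L = 2·6.63×10^-34/√(8·1.67×10^-27·3.424×10^-13) = 1.96×10^-14 m = 19.6 fm.

L = 19.6 fm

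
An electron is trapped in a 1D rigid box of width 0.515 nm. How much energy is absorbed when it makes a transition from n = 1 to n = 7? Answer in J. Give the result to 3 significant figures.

|ΔE| = 1.09×10^-17 J

E_1 = h²/(8m_eL²) = 2.272×10^-19 J.
|ΔE| = |1² − 7²|·E_1 = 48·2.272×10^-19 J = 1.09×10^-17 J.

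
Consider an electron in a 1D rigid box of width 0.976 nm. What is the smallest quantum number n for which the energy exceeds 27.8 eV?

E_1 = h²/(8m_eL²) = 6.325×10^-20 J = 0.3948 eV.
Need n² > 27.8/0.3948 = 70.42, i.e. n > 8.392.
The smallest integer satisfying this is n = 9.

n = 9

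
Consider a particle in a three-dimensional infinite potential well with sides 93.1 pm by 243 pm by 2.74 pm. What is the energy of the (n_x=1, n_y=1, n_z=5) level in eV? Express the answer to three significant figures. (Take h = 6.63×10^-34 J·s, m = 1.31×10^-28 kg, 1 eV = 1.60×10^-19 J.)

For a 3D rectangular well E = (h²/8m)·Σ n_i²/L_i² = (6.63×10^-34)²/(8·1.31×10^-28) · [1²/(93.1 pm)² + 1²/(243 pm)² + 5²/(2.74 pm)²].
Evaluating gives E = 1.397×10^-15 J = 8.73×10^3 eV.

E = 8.73×10^3 eV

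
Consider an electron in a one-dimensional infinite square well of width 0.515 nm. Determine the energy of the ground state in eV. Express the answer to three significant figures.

E_1 = 1.42 eV

For an infinite well E_n = n²h²/(8m_eL²), so E_1 = h²/(8m_eL²) = (6.626×10^-34)²/(8·9.109×10^-31·(5.15×10^-10 m)²) = 2.272×10^-19 J.
Converting, E_1 = 2.272×10^-19 J / (1.602×10^-19 J/eV) = 1.42 eV.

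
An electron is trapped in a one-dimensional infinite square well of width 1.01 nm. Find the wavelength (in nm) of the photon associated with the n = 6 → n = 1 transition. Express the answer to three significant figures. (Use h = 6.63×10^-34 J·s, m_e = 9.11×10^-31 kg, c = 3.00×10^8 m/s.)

E_1 = h²/(8m_eL²) = 5.913×10^-20 J, so ΔE = (6² − 1²)E_1 = 2.070×10^-18 J.
λ = hc/ΔE = (6.63×10^-34·3.00×10^8)/2.070×10^-18 = 9.61×10^-8 m = 96.1 nm.

λ = 96.1 nm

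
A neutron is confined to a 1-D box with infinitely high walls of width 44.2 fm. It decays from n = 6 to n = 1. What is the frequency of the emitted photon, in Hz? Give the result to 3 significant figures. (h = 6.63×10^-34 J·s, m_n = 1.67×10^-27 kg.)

f = 8.89×10^20 Hz

E_1 = h²/(8m_nL²) = 1.684×10^-14 J and ΔE = (6² − 1²)E_1 = 5.894×10^-13 J.
f = ΔE/h = 5.894×10^-13/6.63×10^-34 = 8.89×10^20 Hz.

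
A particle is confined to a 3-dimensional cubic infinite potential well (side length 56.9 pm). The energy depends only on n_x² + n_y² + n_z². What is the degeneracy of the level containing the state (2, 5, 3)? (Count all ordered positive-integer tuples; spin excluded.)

The level has n_x² + n_y² + n_z² = 38. The ordered positive-integer solutions are (1, 1, 6), (1, 6, 1), (2, 3, 5), (2, 5, 3), (3, 2, 5), (3, 5, 2), (5, 2, 3), (5, 3, 2), (6, 1, 1).
That gives 9 states.

degeneracy = 9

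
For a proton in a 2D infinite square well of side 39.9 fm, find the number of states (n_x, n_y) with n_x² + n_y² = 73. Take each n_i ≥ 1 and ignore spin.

The level has n_x² + n_y² = 73. The ordered positive-integer solutions are (3, 8), (8, 3).
That gives 2 states.

degeneracy = 2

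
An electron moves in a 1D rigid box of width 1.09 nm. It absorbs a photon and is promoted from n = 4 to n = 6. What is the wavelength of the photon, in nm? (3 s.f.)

λ = 196 nm

E_1 = h²/(8m_eL²) = 5.071×10^-20 J, so ΔE = (6² − 4²)E_1 = 1.014×10^-18 J.
λ = hc/ΔE = (6.626×10^-34·2.998×10^8)/1.014×10^-18 = 1.96×10^-7 m = 196 nm.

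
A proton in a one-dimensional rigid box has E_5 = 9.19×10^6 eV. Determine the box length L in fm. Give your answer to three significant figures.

L = 23.6 fm

From E_n = n²h²/(8m_pL²), L = n·h/√(8m_pE_n).
E_5 = 9.19×10^6 eV = 1.472×10^-12 J, so L = 5·6.626×10^-34/√(8·1.673×10^-27·1.472×10^-12) = 2.36×10^-14 m = 23.6 fm.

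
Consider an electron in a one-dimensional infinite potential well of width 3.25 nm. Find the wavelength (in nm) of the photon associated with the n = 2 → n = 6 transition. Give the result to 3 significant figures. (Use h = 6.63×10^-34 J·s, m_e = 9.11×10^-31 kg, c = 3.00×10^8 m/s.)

λ = 1.09×10^3 nm

E_1 = h²/(8m_eL²) = 5.710×10^-21 J, so ΔE = (6² − 2²)E_1 = 1.827×10^-19 J.
λ = hc/ΔE = (6.63×10^-34·3.00×10^8)/1.827×10^-19 = 1.09×10^-6 m = 1.09×10^3 nm.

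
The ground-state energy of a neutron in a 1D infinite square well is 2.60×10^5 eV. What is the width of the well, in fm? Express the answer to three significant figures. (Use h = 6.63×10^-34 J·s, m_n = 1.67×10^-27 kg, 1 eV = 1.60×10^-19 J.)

From E_n = n²h²/(8m_nL²), L = n·h/√(8m_nE_n).
E_1 = 2.60×10^5 eV = 4.160×10^-14 J, so L = 1·6.63×10^-34/√(8·1.67×10^-27·4.160×10^-14) = 2.81×10^-14 m = 28.1 fm.

L = 28.1 fm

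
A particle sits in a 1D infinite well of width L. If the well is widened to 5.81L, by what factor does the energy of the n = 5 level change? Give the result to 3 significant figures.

0.0296

E_n ∝ 1/L², so the energy scales by 1/5.81² = 0.0296.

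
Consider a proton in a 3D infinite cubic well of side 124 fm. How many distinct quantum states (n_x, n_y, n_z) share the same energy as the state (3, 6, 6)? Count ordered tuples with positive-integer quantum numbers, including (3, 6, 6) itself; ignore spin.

degeneracy = 12

The level has n_x² + n_y² + n_z² = 81. The ordered positive-integer solutions are (1, 4, 8), (1, 8, 4), (3, 6, 6), (4, 1, 8), (4, 4, 7), (4, 7, 4), (4, 8, 1), (6, 3, 6), (6, 6, 3), (7, 4, 4), (8, 1, 4), (8, 4, 1).
That gives 12 states.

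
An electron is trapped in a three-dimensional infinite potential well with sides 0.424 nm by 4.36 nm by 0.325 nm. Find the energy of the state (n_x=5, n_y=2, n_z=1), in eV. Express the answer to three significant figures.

For a 3D rectangular well E = (h²/8m_e)·Σ n_i²/L_i² = (6.626×10^-34)²/(8·9.109×10^-31) · [5²/(0.424 nm)² + 2²/(4.36 nm)² + 1²/(0.325 nm)²].
Evaluating gives E = 8.961×10^-18 J = 55.9 eV.

E = 55.9 eV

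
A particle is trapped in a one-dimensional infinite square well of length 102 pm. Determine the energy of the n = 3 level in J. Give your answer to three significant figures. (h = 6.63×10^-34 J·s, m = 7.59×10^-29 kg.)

E_3 = 6.26×10^-19 J

For an infinite well E_n = n²h²/(8mL²), so E_1 = h²/(8mL²) = (6.63×10^-34)²/(8·7.59×10^-29·(1.02×10^-10 m)²) = 6.958×10^-20 J.
Then E_3 = 3²·E_1 = 9·6.958×10^-20 J = 6.26×10^-19 J.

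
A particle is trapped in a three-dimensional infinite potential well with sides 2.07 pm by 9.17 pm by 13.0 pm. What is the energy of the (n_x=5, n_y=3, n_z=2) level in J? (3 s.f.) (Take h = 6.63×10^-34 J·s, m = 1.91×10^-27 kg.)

E = 1.72×10^-16 J

For a 3D rectangular well E = (h²/8m)·Σ n_i²/L_i² = (6.63×10^-34)²/(8·1.91×10^-27) · [5²/(2.07 pm)² + 3²/(9.17 pm)² + 2²/(13.0 pm)²].
Evaluating gives E = 1.72×10^-16 J.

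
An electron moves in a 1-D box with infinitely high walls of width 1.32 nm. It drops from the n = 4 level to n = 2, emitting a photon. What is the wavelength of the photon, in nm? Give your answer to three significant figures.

λ = 479 nm

E_1 = h²/(8m_eL²) = 3.458×10^-20 J, so ΔE = (4² − 2²)E_1 = 4.150×10^-19 J.
λ = hc/ΔE = (6.626×10^-34·2.998×10^8)/4.150×10^-19 = 4.79×10^-7 m = 479 nm.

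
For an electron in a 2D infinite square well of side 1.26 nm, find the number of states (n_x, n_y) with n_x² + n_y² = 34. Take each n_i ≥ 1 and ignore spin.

The level has n_x² + n_y² = 34. The ordered positive-integer solutions are (3, 5), (5, 3).
That gives 2 states.

degeneracy = 2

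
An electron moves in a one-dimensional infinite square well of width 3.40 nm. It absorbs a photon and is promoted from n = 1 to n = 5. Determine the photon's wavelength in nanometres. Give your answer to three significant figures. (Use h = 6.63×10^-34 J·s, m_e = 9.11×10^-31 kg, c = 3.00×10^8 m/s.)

E_1 = h²/(8m_eL²) = 5.217×10^-21 J, so ΔE = (5² − 1²)E_1 = 1.252×10^-19 J.
λ = hc/ΔE = (6.63×10^-34·3.00×10^8)/1.252×10^-19 = 1.59×10^-6 m = 1.59×10^3 nm.

λ = 1.59×10^3 nm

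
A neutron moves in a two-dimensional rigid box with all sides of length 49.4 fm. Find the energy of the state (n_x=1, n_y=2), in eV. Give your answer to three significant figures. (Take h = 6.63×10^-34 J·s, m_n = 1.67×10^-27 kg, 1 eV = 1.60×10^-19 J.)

E = 4.21×10^5 eV

For a 2D rectangular well E = (h²/8m_n)·Σ n_i²/L_i² = (6.63×10^-34)²/(8·1.67×10^-27) · [1²/(49.4 fm)² + 2²/(49.4 fm)²].
Evaluating gives E = 6.741×10^-14 J = 4.21×10^5 eV.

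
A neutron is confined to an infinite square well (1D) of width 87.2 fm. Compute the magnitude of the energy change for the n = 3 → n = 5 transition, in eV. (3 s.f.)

|ΔE| = 4.30×10^5 eV

E_1 = h²/(8m_nL²) = 4.309×10^-15 J.
|ΔE| = |3² − 5²|·E_1 = 16·4.309×10^-15 J = 6.894×10^-14 J = 4.30×10^5 eV.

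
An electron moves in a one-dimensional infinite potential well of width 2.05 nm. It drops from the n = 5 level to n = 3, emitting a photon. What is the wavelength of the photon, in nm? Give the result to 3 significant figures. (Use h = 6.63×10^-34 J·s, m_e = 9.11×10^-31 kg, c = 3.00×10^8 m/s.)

λ = 866 nm

E_1 = h²/(8m_eL²) = 1.435×10^-20 J, so ΔE = (5² − 3²)E_1 = 2.296×10^-19 J.
λ = hc/ΔE = (6.63×10^-34·3.00×10^8)/2.296×10^-19 = 8.66×10^-7 m = 866 nm.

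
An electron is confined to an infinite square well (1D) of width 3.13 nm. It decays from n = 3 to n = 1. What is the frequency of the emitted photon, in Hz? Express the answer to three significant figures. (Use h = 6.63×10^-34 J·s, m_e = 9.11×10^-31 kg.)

E_1 = h²/(8m_eL²) = 6.156×10^-21 J and ΔE = (3² − 1²)E_1 = 4.925×10^-20 J.
f = ΔE/h = 4.925×10^-20/6.63×10^-34 = 7.43×10^13 Hz.

f = 7.43×10^13 Hz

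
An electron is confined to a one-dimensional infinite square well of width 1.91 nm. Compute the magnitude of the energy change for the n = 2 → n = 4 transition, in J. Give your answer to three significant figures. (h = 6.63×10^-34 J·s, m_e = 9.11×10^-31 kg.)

E_1 = h²/(8m_eL²) = 1.653×10^-20 J.
|ΔE| = |2² − 4²|·E_1 = 12·1.653×10^-20 J = 1.98×10^-19 J.

|ΔE| = 1.98×10^-19 J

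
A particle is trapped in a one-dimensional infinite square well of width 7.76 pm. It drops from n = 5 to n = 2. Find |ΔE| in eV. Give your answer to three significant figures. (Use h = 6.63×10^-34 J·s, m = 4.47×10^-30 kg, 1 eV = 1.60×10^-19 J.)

E_1 = h²/(8mL²) = 2.041×10^-16 J.
|ΔE| = |5² − 2²|·E_1 = 21·2.041×10^-16 J = 4.286×10^-15 J = 2.68×10^4 eV.

|ΔE| = 2.68×10^4 eV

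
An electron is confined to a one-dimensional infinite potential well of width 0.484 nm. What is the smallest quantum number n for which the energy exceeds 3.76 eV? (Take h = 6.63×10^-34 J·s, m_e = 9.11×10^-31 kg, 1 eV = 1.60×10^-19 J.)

E_1 = h²/(8m_eL²) = 2.575×10^-19 J = 1.609 eV.
Need n² > 3.76/1.609 = 2.337, i.e. n > 1.529.
The smallest integer satisfying this is n = 2.

n = 2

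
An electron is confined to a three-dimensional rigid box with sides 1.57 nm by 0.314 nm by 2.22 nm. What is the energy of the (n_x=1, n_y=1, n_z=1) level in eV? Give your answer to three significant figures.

For a 3D rectangular well E = (h²/8m_e)·Σ n_i²/L_i² = (6.626×10^-34)²/(8·9.109×10^-31) · [1²/(1.57 nm)² + 1²/(0.314 nm)² + 1²/(2.22 nm)²].
Evaluating gives E = 6.477×10^-19 J = 4.04 eV.

E = 4.04 eV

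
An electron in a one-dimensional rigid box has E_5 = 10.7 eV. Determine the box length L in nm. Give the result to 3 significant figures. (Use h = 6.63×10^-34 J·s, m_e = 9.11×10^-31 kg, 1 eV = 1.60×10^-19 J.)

L = 0.938 nm

From E_n = n²h²/(8m_eL²), L = n·h/√(8m_eE_n).
E_5 = 10.7 eV = 1.712×10^-18 J, so L = 5·6.63×10^-34/√(8·9.11×10^-31·1.712×10^-18) = 9.38×10^-10 m = 0.938 nm.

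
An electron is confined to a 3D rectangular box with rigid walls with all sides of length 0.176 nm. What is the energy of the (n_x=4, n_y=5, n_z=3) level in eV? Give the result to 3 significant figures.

E = 607 eV

For a 3D rectangular well E = (h²/8m_e)·Σ n_i²/L_i² = (6.626×10^-34)²/(8·9.109×10^-31) · [4²/(0.176 nm)² + 5²/(0.176 nm)² + 3²/(0.176 nm)²].
Evaluating gives E = 9.725×10^-17 J = 607 eV.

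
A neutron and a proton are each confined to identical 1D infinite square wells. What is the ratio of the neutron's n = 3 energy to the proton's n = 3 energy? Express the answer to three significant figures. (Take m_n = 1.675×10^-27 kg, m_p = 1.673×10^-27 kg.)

0.999

E_n ∝ 1/m at fixed n and L, so the ratio is m_p/m_n = 1.673×10^-27/1.675×10^-27 = 0.999.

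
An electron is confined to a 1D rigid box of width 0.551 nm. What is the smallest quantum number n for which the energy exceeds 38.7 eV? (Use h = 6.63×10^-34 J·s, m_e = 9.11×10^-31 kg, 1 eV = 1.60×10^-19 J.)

E_1 = h²/(8m_eL²) = 1.987×10^-19 J = 1.242 eV.
Need n² > 38.7/1.242 = 31.16, i.e. n > 5.582.
The smallest integer satisfying this is n = 6.

n = 6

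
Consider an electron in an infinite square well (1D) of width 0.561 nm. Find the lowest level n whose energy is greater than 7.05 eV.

n = 3

E_1 = h²/(8m_eL²) = 1.914×10^-19 J = 1.195 eV.
Need n² > 7.05/1.195 = 5.900, i.e. n > 2.429.
The smallest integer satisfying this is n = 3.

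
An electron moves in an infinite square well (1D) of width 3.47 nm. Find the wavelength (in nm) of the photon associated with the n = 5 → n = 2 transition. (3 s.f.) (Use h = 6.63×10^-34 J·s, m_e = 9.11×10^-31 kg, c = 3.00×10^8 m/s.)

λ = 1.89×10^3 nm

E_1 = h²/(8m_eL²) = 5.009×10^-21 J, so ΔE = (5² − 2²)E_1 = 1.052×10^-19 J.
λ = hc/ΔE = (6.63×10^-34·3.00×10^8)/1.052×10^-19 = 1.89×10^-6 m = 1.89×10^3 nm.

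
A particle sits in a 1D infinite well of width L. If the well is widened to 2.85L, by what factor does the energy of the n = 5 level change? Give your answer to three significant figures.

E_n ∝ 1/L², so the energy scales by 1/2.85² = 0.123.

0.123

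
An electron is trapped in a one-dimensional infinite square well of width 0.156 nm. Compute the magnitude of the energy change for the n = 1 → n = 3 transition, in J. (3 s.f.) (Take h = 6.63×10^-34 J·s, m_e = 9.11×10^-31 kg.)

E_1 = h²/(8m_eL²) = 2.478×10^-18 J.
|ΔE| = |1² − 3²|·E_1 = 8·2.478×10^-18 J = 1.98×10^-17 J.

|ΔE| = 1.98×10^-17 J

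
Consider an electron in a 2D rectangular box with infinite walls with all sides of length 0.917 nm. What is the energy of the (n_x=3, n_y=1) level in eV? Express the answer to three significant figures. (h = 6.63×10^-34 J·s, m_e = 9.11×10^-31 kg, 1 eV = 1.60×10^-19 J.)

For a 2D rectangular well E = (h²/8m_e)·Σ n_i²/L_i² = (6.63×10^-34)²/(8·9.11×10^-31) · [3²/(0.917 nm)² + 1²/(0.917 nm)²].
Evaluating gives E = 7.173×10^-19 J = 4.48 eV.

E = 4.48 eV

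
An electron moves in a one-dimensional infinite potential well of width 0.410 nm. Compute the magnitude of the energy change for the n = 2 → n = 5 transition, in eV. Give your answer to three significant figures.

E_1 = h²/(8m_eL²) = 3.584×10^-19 J.
|ΔE| = |2² − 5²|·E_1 = 21·3.584×10^-19 J = 7.526×10^-18 J = 47.0 eV.

|ΔE| = 47.0 eV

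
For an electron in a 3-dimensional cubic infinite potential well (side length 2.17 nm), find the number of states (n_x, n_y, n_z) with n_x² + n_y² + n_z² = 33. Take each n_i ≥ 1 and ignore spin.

The level has n_x² + n_y² + n_z² = 33. The ordered positive-integer solutions are (1, 4, 4), (2, 2, 5), (2, 5, 2), (4, 1, 4), (4, 4, 1), (5, 2, 2).
That gives 6 states.

degeneracy = 6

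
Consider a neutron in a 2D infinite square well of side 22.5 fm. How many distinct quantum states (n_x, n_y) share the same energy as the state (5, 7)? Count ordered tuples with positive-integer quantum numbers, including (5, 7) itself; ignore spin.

degeneracy = 2

The level has n_x² + n_y² = 74. The ordered positive-integer solutions are (5, 7), (7, 5).
That gives 2 states.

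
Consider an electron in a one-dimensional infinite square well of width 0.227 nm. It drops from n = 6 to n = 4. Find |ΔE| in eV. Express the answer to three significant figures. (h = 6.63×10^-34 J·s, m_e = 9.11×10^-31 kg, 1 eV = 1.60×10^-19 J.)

|ΔE| = 146 eV

E_1 = h²/(8m_eL²) = 1.170×10^-18 J.
|ΔE| = |6² − 4²|·E_1 = 20·1.170×10^-18 J = 2.340×10^-17 J = 146 eV.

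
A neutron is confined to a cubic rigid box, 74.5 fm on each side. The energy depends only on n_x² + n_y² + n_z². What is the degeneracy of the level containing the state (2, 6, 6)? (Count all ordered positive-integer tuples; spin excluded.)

degeneracy = 3

The level has n_x² + n_y² + n_z² = 76. The ordered positive-integer solutions are (2, 6, 6), (6, 2, 6), (6, 6, 2).
That gives 3 states.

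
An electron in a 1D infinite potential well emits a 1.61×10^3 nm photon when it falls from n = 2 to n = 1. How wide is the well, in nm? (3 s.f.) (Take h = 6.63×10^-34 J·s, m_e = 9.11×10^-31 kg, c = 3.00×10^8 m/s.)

L = 1.21 nm

The photon carries ΔE = hc/λ = 6.63×10^-34·3.00×10^8/1.61×10^-6 m = 1.235×10^-19 J.
Since ΔE = (2² − 1²)E_1, E_1 = 4.117×10^-20 J, and L = h/√(8m_eE_1) = 1.21×10^-9 m = 1.21 nm.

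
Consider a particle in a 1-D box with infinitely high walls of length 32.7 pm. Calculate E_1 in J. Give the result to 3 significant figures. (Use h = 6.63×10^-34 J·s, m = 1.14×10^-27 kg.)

E_1 = 4.51×10^-20 J

For an infinite well E_n = n²h²/(8mL²), so E_1 = h²/(8mL²) = (6.63×10^-34)²/(8·1.14×10^-27·(3.27×10^-11 m)²) = 4.508×10^-20 J.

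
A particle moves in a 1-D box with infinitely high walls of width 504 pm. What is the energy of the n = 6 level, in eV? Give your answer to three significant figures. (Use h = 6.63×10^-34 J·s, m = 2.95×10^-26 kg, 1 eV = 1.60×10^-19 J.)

E_6 = 0.00165 eV

For an infinite well E_n = n²h²/(8mL²), so E_1 = h²/(8mL²) = (6.63×10^-34)²/(8·2.95×10^-26·(5.04×10^-10 m)²) = 7.333×10^-24 J.
Then E_6 = 6²·E_1 = 36·7.333×10^-24 J = 2.640×10^-22 J.
Converting, E_6 = 2.640×10^-22 J / (1.60×10^-19 J/eV) = 0.00165 eV.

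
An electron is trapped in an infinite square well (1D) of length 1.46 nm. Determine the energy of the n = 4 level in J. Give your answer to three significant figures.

E_4 = 4.52×10^-19 J

For an infinite well E_n = n²h²/(8m_eL²), so E_1 = h²/(8m_eL²) = (6.626×10^-34)²/(8·9.109×10^-31·(1.46×10^-9 m)²) = 2.826×10^-20 J.
Then E_4 = 4²·E_1 = 16·2.826×10^-20 J = 4.52×10^-19 J.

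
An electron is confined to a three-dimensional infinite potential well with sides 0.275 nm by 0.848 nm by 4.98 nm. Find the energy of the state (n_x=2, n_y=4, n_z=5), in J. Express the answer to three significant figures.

For a 3D rectangular well E = (h²/8m_e)·Σ n_i²/L_i² = (6.626×10^-34)²/(8·9.109×10^-31) · [2²/(0.275 nm)² + 4²/(0.848 nm)² + 5²/(4.98 nm)²].
Evaluating gives E = 4.59×10^-18 J.

E = 4.59×10^-18 J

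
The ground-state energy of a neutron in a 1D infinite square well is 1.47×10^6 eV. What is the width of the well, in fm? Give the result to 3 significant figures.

L = 11.8 fm

From E_n = n²h²/(8m_nL²), L = n·h/√(8m_nE_n).
E_1 = 1.47×10^6 eV = 2.355×10^-13 J, so L = 1·6.626×10^-34/√(8·1.675×10^-27·2.355×10^-13) = 1.18×10^-14 m = 11.8 fm.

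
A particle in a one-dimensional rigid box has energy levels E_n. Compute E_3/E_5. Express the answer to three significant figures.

E_n ∝ n², so E_3/E_5 = 3²/5² = 9/25 = 0.360.

0.360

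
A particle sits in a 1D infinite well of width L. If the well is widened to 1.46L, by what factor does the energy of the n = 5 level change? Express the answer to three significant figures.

E_n ∝ 1/L², so the energy scales by 1/1.46² = 0.469.

0.469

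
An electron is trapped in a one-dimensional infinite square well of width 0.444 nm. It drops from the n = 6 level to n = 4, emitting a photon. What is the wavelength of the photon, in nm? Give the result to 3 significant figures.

λ = 32.5 nm

E_1 = h²/(8m_eL²) = 3.056×10^-19 J, so ΔE = (6² − 4²)E_1 = 6.112×10^-18 J.
λ = hc/ΔE = (6.626×10^-34·2.998×10^8)/6.112×10^-18 = 3.25×10^-8 m = 32.5 nm.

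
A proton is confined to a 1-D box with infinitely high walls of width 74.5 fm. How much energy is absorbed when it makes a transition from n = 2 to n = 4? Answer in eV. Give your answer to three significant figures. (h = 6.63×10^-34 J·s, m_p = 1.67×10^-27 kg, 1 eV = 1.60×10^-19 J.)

E_1 = h²/(8m_pL²) = 5.928×10^-15 J.
|ΔE| = |2² − 4²|·E_1 = 12·5.928×10^-15 J = 7.114×10^-14 J = 4.45×10^5 eV.

|ΔE| = 4.45×10^5 eV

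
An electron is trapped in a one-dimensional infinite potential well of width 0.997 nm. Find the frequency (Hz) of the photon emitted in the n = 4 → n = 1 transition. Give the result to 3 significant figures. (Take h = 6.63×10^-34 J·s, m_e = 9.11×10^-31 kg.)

E_1 = h²/(8m_eL²) = 6.068×10^-20 J and ΔE = (4² − 1²)E_1 = 9.102×10^-19 J.
f = ΔE/h = 9.102×10^-19/6.63×10^-34 = 1.37×10^15 Hz.

f = 1.37×10^15 Hz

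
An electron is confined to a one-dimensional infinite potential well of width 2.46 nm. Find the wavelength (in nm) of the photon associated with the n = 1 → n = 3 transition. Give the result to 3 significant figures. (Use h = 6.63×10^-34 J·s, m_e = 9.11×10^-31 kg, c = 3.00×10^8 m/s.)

λ = 2.49×10^3 nm

E_1 = h²/(8m_eL²) = 9.967×10^-21 J, so ΔE = (3² − 1²)E_1 = 7.974×10^-20 J.
λ = hc/ΔE = (6.63×10^-34·3.00×10^8)/7.974×10^-20 = 2.49×10^-6 m = 2.49×10^3 nm.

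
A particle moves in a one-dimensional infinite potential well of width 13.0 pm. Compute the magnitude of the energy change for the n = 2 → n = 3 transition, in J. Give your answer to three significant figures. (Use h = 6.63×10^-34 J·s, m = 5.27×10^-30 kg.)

|ΔE| = 3.08×10^-16 J

E_1 = h²/(8mL²) = 6.169×10^-17 J.
|ΔE| = |2² − 3²|·E_1 = 5·6.169×10^-17 J = 3.08×10^-16 J.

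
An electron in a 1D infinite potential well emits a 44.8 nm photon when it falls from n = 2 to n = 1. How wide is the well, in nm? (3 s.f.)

L = 0.202 nm

The photon carries ΔE = hc/λ = 6.626×10^-34·2.998×10^8/4.48×10^-8 m = 4.434×10^-18 J.
Since ΔE = (2² − 1²)E_1, E_1 = 1.478×10^-18 J, and L = h/√(8m_eE_1) = 2.02×10^-10 m = 0.202 nm.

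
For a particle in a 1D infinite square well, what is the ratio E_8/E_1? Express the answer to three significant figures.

64.0

E_n ∝ n², so E_8/E_1 = 8²/1² = 64/1 = 64.0.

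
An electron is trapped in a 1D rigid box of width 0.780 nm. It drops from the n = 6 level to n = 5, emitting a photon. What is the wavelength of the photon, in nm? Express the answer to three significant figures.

E_1 = h²/(8m_eL²) = 9.903×10^-20 J, so ΔE = (6² − 5²)E_1 = 1.089×10^-18 J.
λ = hc/ΔE = (6.626×10^-34·2.998×10^8)/1.089×10^-18 = 1.82×10^-7 m = 182 nm.

λ = 182 nm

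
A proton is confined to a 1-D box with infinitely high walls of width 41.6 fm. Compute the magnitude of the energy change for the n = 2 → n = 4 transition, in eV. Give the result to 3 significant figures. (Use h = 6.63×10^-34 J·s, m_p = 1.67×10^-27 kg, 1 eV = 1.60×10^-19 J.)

E_1 = h²/(8m_pL²) = 1.901×10^-14 J.
|ΔE| = |2² − 4²|·E_1 = 12·1.901×10^-14 J = 2.281×10^-13 J = 1.43×10^6 eV.

|ΔE| = 1.43×10^6 eV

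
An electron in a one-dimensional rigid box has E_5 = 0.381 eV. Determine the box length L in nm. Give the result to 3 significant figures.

L = 4.97 nm

From E_n = n²h²/(8m_eL²), L = n·h/√(8m_eE_n).
E_5 = 0.381 eV = 6.104×10^-20 J, so L = 5·6.626×10^-34/√(8·9.109×10^-31·6.104×10^-20) = 4.97×10^-9 m = 4.97 nm.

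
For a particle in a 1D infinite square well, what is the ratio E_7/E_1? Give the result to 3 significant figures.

49.0

E_n ∝ n², so E_7/E_1 = 7²/1² = 49/1 = 49.0.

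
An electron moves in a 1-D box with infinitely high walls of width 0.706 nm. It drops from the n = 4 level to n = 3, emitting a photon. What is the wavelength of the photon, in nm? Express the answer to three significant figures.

E_1 = h²/(8m_eL²) = 1.209×10^-19 J, so ΔE = (4² − 3²)E_1 = 8.463×10^-19 J.
λ = hc/ΔE = (6.626×10^-34·2.998×10^8)/8.463×10^-19 = 2.35×10^-7 m = 235 nm.

λ = 235 nm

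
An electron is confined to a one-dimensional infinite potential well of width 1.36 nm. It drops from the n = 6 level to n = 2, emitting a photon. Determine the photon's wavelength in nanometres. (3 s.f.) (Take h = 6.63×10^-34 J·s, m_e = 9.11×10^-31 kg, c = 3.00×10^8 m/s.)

E_1 = h²/(8m_eL²) = 3.261×10^-20 J, so ΔE = (6² − 2²)E_1 = 1.044×10^-18 J.
λ = hc/ΔE = (6.63×10^-34·3.00×10^8)/1.044×10^-18 = 1.91×10^-7 m = 191 nm.

λ = 191 nm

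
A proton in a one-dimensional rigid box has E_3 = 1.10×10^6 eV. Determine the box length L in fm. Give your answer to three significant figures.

From E_n = n²h²/(8m_pL²), L = n·h/√(8m_pE_n).
E_3 = 1.10×10^6 eV = 1.762×10^-13 J, so L = 3·6.626×10^-34/√(8·1.673×10^-27·1.762×10^-13) = 4.09×10^-14 m = 40.9 fm.

L = 40.9 fm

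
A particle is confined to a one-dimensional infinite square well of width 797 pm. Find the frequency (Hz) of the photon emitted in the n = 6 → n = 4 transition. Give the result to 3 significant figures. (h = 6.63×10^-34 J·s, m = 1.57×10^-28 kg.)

E_1 = h²/(8mL²) = 5.510×10^-22 J and ΔE = (6² − 4²)E_1 = 1.102×10^-20 J.
f = ΔE/h = 1.102×10^-20/6.63×10^-34 = 1.66×10^13 Hz.

f = 1.66×10^13 Hz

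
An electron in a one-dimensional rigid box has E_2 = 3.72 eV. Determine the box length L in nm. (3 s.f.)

L = 0.636 nm

From E_n = n²h²/(8m_eL²), L = n·h/√(8m_eE_n).
E_2 = 3.72 eV = 5.959×10^-19 J, so L = 2·6.626×10^-34/√(8·9.109×10^-31·5.959×10^-19) = 6.36×10^-10 m = 0.636 nm.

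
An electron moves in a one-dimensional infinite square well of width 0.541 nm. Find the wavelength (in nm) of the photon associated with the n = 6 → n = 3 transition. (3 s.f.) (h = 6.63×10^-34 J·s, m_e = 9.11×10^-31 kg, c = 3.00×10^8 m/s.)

λ = 35.7 nm

E_1 = h²/(8m_eL²) = 2.061×10^-19 J, so ΔE = (6² − 3²)E_1 = 5.565×10^-18 J.
λ = hc/ΔE = (6.63×10^-34·3.00×10^8)/5.565×10^-18 = 3.57×10^-8 m = 35.7 nm.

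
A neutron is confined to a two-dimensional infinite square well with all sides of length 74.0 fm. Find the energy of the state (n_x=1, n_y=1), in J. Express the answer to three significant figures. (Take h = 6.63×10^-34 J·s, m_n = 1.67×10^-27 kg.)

For a 2D rectangular well E = (h²/8m_n)·Σ n_i²/L_i² = (6.63×10^-34)²/(8·1.67×10^-27) · [1²/(74.0 fm)² + 1²/(74.0 fm)²].
Evaluating gives E = 1.20×10^-14 J.

E = 1.20×10^-14 J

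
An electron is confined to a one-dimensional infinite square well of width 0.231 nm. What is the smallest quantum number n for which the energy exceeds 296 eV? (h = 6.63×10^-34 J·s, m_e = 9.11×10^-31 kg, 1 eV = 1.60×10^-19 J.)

E_1 = h²/(8m_eL²) = 1.130×10^-18 J = 7.062 eV.
Need n² > 296/7.062 = 41.91, i.e. n > 6.474.
The smallest integer satisfying this is n = 7.

n = 7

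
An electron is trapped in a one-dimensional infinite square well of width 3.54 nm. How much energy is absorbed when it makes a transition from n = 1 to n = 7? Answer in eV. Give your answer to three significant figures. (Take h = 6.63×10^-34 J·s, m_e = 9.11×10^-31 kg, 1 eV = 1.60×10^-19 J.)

|ΔE| = 1.44 eV

E_1 = h²/(8m_eL²) = 4.813×10^-21 J.
|ΔE| = |1² − 7²|·E_1 = 48·4.813×10^-21 J = 2.310×10^-19 J = 1.44 eV.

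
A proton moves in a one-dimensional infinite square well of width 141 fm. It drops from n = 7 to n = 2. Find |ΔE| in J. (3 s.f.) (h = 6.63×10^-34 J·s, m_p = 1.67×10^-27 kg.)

E_1 = h²/(8m_pL²) = 1.655×10^-15 J.
|ΔE| = |7² − 2²|·E_1 = 45·1.655×10^-15 J = 7.45×10^-14 J.

|ΔE| = 7.45×10^-14 J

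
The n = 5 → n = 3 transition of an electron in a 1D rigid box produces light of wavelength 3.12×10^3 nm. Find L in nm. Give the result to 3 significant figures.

The photon carries ΔE = hc/λ = 6.626×10^-34·2.998×10^8/3.12×10^-6 m = 6.367×10^-20 J.
Since ΔE = (5² − 3²)E_1, E_1 = 3.979×10^-21 J, and L = h/√(8m_eE_1) = 3.89×10^-9 m = 3.89 nm.

L = 3.89 nm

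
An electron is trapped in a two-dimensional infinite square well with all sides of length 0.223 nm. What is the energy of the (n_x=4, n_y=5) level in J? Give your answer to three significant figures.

For a 2D rectangular well E = (h²/8m_e)·Σ n_i²/L_i² = (6.626×10^-34)²/(8·9.109×10^-31) · [4²/(0.223 nm)² + 5²/(0.223 nm)²].
Evaluating gives E = 4.97×10^-17 J.

E = 4.97×10^-17 J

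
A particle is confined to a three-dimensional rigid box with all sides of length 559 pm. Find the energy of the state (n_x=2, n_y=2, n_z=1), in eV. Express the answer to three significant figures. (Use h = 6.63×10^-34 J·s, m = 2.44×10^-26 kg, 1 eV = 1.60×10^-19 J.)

E = 4.05×10^-4 eV

For a 3D rectangular well E = (h²/8m)·Σ n_i²/L_i² = (6.63×10^-34)²/(8·2.44×10^-26) · [2²/(559 pm)² + 2²/(559 pm)² + 1²/(559 pm)²].
Evaluating gives E = 6.486×10^-23 J = 4.05×10^-4 eV.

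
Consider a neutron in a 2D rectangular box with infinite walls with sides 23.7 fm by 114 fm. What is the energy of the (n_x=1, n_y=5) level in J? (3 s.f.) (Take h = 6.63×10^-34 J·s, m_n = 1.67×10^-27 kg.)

E = 1.22×10^-13 J

For a 2D rectangular well E = (h²/8m_n)·Σ n_i²/L_i² = (6.63×10^-34)²/(8·1.67×10^-27) · [1²/(23.7 fm)² + 5²/(114 fm)²].
Evaluating gives E = 1.22×10^-13 J.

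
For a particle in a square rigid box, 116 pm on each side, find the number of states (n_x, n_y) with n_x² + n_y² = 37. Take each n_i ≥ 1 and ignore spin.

degeneracy = 2

The level has n_x² + n_y² = 37. The ordered positive-integer solutions are (1, 6), (6, 1).
That gives 2 states.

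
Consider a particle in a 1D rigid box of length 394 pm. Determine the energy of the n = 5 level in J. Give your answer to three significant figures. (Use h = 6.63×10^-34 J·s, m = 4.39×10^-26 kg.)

E_5 = 2.02×10^-22 J

For an infinite well E_n = n²h²/(8mL²), so E_1 = h²/(8mL²) = (6.63×10^-34)²/(8·4.39×10^-26·(3.94×10^-10 m)²) = 8.063×10^-24 J.
Then E_5 = 5²·E_1 = 25·8.063×10^-24 J = 2.02×10^-22 J.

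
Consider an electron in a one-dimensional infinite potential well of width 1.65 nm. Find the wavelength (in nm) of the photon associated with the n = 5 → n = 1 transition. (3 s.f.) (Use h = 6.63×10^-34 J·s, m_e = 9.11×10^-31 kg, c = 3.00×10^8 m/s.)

λ = 374 nm

E_1 = h²/(8m_eL²) = 2.215×10^-20 J, so ΔE = (5² − 1²)E_1 = 5.316×10^-19 J.
λ = hc/ΔE = (6.63×10^-34·3.00×10^8)/5.316×10^-19 = 3.74×10^-7 m = 374 nm.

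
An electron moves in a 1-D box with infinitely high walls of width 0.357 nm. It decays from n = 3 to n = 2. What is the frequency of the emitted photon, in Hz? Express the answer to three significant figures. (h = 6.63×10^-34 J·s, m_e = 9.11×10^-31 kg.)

f = 3.57×10^15 Hz

E_1 = h²/(8m_eL²) = 4.732×10^-19 J and ΔE = (3² − 2²)E_1 = 2.366×10^-18 J.
f = ΔE/h = 2.366×10^-18/6.63×10^-34 = 3.57×10^15 Hz.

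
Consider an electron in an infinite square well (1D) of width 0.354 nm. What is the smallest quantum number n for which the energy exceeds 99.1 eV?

E_1 = h²/(8m_eL²) = 4.808×10^-19 J = 3.001 eV.
Need n² > 99.1/3.001 = 33.02, i.e. n > 5.746.
The smallest integer satisfying this is n = 6.

n = 6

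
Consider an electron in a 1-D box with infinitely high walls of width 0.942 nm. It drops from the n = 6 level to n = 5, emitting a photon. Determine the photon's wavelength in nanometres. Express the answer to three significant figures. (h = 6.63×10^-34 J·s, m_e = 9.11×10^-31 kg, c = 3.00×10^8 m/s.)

λ = 266 nm

E_1 = h²/(8m_eL²) = 6.797×10^-20 J, so ΔE = (6² − 5²)E_1 = 7.477×10^-19 J.
λ = hc/ΔE = (6.63×10^-34·3.00×10^8)/7.477×10^-19 = 2.66×10^-7 m = 266 nm.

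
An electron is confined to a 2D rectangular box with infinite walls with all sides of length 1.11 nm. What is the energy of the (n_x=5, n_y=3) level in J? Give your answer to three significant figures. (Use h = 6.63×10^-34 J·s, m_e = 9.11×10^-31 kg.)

For a 2D rectangular well E = (h²/8m_e)·Σ n_i²/L_i² = (6.63×10^-34)²/(8·9.11×10^-31) · [5²/(1.11 nm)² + 3²/(1.11 nm)²].
Evaluating gives E = 1.66×10^-18 J.

E = 1.66×10^-18 J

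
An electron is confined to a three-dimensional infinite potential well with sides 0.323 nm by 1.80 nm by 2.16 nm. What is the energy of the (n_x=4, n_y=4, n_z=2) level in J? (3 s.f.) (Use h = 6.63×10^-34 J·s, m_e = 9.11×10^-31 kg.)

E = 9.60×10^-18 J

For a 3D rectangular well E = (h²/8m_e)·Σ n_i²/L_i² = (6.63×10^-34)²/(8·9.11×10^-31) · [4²/(0.323 nm)² + 4²/(1.80 nm)² + 2²/(2.16 nm)²].
Evaluating gives E = 9.60×10^-18 J.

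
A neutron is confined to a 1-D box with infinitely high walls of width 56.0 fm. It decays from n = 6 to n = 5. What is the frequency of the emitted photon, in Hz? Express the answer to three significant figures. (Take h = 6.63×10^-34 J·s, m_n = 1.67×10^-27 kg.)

f = 1.74×10^20 Hz

E_1 = h²/(8m_nL²) = 1.049×10^-14 J and ΔE = (6² − 5²)E_1 = 1.154×10^-13 J.
f = ΔE/h = 1.154×10^-13/6.63×10^-34 = 1.74×10^20 Hz.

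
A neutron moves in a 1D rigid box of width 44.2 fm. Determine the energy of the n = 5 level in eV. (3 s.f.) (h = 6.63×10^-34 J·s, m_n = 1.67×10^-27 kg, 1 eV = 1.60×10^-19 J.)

For an infinite well E_n = n²h²/(8m_nL²), so E_1 = h²/(8m_nL²) = (6.63×10^-34)²/(8·1.67×10^-27·(4.42×10^-14 m)²) = 1.684×10^-14 J.
Then E_5 = 5²·E_1 = 25·1.684×10^-14 J = 4.210×10^-13 J.
Converting, E_5 = 4.210×10^-13 J / (1.60×10^-19 J/eV) = 2.63×10^6 eV.

E_5 = 2.63×10^6 eV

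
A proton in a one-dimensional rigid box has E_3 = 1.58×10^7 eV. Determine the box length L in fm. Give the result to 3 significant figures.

From E_n = n²h²/(8m_pL²), L = n·h/√(8m_pE_n).
E_3 = 1.58×10^7 eV = 2.531×10^-12 J, so L = 3·6.626×10^-34/√(8·1.673×10^-27·2.531×10^-12) = 1.08×10^-14 m = 10.8 fm.

L = 10.8 fm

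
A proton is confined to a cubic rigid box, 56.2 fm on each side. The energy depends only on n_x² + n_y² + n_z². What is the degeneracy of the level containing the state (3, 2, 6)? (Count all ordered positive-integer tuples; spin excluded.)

degeneracy = 6

The level has n_x² + n_y² + n_z² = 49. The ordered positive-integer solutions are (2, 3, 6), (2, 6, 3), (3, 2, 6), (3, 6, 2), (6, 2, 3), (6, 3, 2).
That gives 6 states.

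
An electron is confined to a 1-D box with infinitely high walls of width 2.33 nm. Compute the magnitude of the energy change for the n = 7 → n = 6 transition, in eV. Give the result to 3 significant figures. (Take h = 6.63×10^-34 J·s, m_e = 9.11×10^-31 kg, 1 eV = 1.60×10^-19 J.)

|ΔE| = 0.903 eV

E_1 = h²/(8m_eL²) = 1.111×10^-20 J.
|ΔE| = |7² − 6²|·E_1 = 13·1.111×10^-20 J = 1.444×10^-19 J = 0.903 eV.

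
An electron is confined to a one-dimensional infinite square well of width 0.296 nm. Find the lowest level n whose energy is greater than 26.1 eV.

n = 3

E_1 = h²/(8m_eL²) = 6.876×10^-19 J = 4.292 eV.
Need n² > 26.1/4.292 = 6.081, i.e. n > 2.466.
The smallest integer satisfying this is n = 3.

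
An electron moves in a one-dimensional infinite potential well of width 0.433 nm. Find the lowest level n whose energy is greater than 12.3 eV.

E_1 = h²/(8m_eL²) = 3.213×10^-19 J = 2.006 eV.
Need n² > 12.3/2.006 = 6.132, i.e. n > 2.476.
The smallest integer satisfying this is n = 3.

n = 3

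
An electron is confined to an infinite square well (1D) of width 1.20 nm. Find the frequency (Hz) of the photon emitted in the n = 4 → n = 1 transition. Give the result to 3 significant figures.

f = 9.47×10^14 Hz

E_1 = h²/(8m_eL²) = 4.184×10^-20 J and ΔE = (4² − 1²)E_1 = 6.276×10^-19 J.
f = ΔE/h = 6.276×10^-19/6.626×10^-34 = 9.47×10^14 Hz.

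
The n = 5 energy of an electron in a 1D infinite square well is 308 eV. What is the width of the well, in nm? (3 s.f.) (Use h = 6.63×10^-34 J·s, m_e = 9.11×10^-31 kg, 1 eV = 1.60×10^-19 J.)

From E_n = n²h²/(8m_eL²), L = n·h/√(8m_eE_n).
E_5 = 308 eV = 4.928×10^-17 J, so L = 5·6.63×10^-34/√(8·9.11×10^-31·4.928×10^-17) = 1.75×10^-10 m = 0.175 nm.

L = 0.175 nm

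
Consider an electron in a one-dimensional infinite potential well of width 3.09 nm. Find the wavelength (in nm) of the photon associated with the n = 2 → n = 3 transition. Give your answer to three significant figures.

λ = 6.30×10^3 nm

E_1 = h²/(8m_eL²) = 6.310×10^-21 J, so ΔE = (3² − 2²)E_1 = 3.155×10^-20 J.
λ = hc/ΔE = (6.626×10^-34·2.998×10^8)/3.155×10^-20 = 6.30×10^-6 m = 6.30×10^3 nm.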